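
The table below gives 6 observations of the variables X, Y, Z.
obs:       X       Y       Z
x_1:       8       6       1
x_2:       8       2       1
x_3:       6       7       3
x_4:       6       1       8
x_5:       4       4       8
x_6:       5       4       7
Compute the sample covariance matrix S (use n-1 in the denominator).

Step 1 — column means:
  mean(X) = (8 + 8 + 6 + 6 + 4 + 5) / 6 = 37/6 = 6.1667
  mean(Y) = (6 + 2 + 7 + 1 + 4 + 4) / 6 = 24/6 = 4
  mean(Z) = (1 + 1 + 3 + 8 + 8 + 7) / 6 = 28/6 = 4.6667

Step 2 — sample covariance S[i,j] = (1/(n-1)) · Σ_k (x_{k,i} - mean_i) · (x_{k,j} - mean_j), with n-1 = 5.
  S[X,X] = ((1.8333)·(1.8333) + (1.8333)·(1.8333) + (-0.1667)·(-0.1667) + (-0.1667)·(-0.1667) + (-2.1667)·(-2.1667) + (-1.1667)·(-1.1667)) / 5 = 12.8333/5 = 2.5667
  S[X,Y] = ((1.8333)·(2) + (1.8333)·(-2) + (-0.1667)·(3) + (-0.1667)·(-3) + (-2.1667)·(0) + (-1.1667)·(0)) / 5 = 0/5 = 0
  S[X,Z] = ((1.8333)·(-3.6667) + (1.8333)·(-3.6667) + (-0.1667)·(-1.6667) + (-0.1667)·(3.3333) + (-2.1667)·(3.3333) + (-1.1667)·(2.3333)) / 5 = -23.6667/5 = -4.7333
  S[Y,Y] = ((2)·(2) + (-2)·(-2) + (3)·(3) + (-3)·(-3) + (0)·(0) + (0)·(0)) / 5 = 26/5 = 5.2
  S[Y,Z] = ((2)·(-3.6667) + (-2)·(-3.6667) + (3)·(-1.6667) + (-3)·(3.3333) + (0)·(3.3333) + (0)·(2.3333)) / 5 = -15/5 = -3
  S[Z,Z] = ((-3.6667)·(-3.6667) + (-3.6667)·(-3.6667) + (-1.6667)·(-1.6667) + (3.3333)·(3.3333) + (3.3333)·(3.3333) + (2.3333)·(2.3333)) / 5 = 57.3333/5 = 11.4667

S is symmetric (S[j,i] = S[i,j]). Assembling:

S = [[2.5667, 0, -4.7333],
 [0, 5.2, -3],
 [-4.7333, -3, 11.4667]]


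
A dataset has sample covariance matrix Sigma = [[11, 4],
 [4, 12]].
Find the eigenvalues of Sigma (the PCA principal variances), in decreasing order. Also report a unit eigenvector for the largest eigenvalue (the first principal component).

Step 1 — characteristic polynomial of 2×2 Sigma:
  det(Sigma - λI) = λ² - trace · λ + det = 0.
  trace = 11 + 12 = 23, det = 11·12 - (4)² = 116.
Step 2 — discriminant:
  Δ = trace² - 4·det = 529 - 464 = 65.
Step 3 — eigenvalues:
  λ = (trace ± √Δ)/2 = (23 ± 8.0623)/2,
  λ_1 = 15.5311,  λ_2 = 7.4689.

Step 4 — unit eigenvector for λ_1: solve (Sigma - λ_1 I)v = 0. First row:
  (11 - 15.5311)·v_x + (4)·v_y = 0, i.e. (-4.5311)·v_x + (4)·v_y = 0,
  so v ∝ (b, λ_1 - a) = (4, 4.5311) = u.
  ||u|| = √((4)² + (4.5311)²) = √(36.5311) ≈ 6.0441,
  v_1 = u/||u|| ≈ (0.6618, 0.7497) (||v_1|| = 1).

λ_1 = 15.5311,  λ_2 = 7.4689;  v_1 ≈ (0.6618, 0.7497)


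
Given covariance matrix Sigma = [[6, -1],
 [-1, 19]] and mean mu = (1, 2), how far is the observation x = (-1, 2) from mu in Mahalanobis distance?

Step 1 — centre the observation: (x - mu) = (-2, 0).

Step 2 — invert Sigma. det(Sigma) = 6·19 - (-1)² = 113.
  Sigma^{-1} = (1/det) · [[d, -b], [-b, a]] = [[0.1681, 0.0088],
 [0.0088, 0.0531]].

Step 3 — form the quadratic (x - mu)^T · Sigma^{-1} · (x - mu):
  Sigma^{-1} · (x - mu) = (-0.3363, -0.0177).
  (x - mu)^T · [Sigma^{-1} · (x - mu)] = (-2)·(-0.3363) + (0)·(-0.0177) = 0.6726.

Step 4 — take square root: d = √(0.6726) ≈ 0.8201.

d(x, mu) = √(0.6726) ≈ 0.8201


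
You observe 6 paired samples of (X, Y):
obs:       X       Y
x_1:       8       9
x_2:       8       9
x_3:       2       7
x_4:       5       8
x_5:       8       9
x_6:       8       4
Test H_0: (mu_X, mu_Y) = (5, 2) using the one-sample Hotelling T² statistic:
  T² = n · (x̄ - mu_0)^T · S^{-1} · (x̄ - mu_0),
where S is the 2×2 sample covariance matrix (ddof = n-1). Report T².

Step 1 — sample mean vector:
  mean(X) = (8 + 8 + 2 + 5 + 8 + 8) / 6 = 39/6 = 6.5
  mean(Y) = (9 + 9 + 7 + 8 + 9 + 4) / 6 = 46/6 = 7.6667
  x̄ = (6.5, 7.6667),  deviation x̄ - mu_0 = (6.5, 7.6667) - (5, 2) = (1.5, 5.6667).

Step 2 — sample covariance matrix, S[i,j] = (1/(n-1)) · Σ_k (x_{k,i} - mean_i) · (x_{k,j} - mean_j), divisor n-1 = 5:
  S[X,X] = ((1.5)·(1.5) + (1.5)·(1.5) + (-4.5)·(-4.5) + (-1.5)·(-1.5) + (1.5)·(1.5) + (1.5)·(1.5)) / 5 = 31.5/5 = 6.3
  S[X,Y] = ((1.5)·(1.3333) + (1.5)·(1.3333) + (-4.5)·(-0.6667) + (-1.5)·(0.3333) + (1.5)·(1.3333) + (1.5)·(-3.6667)) / 5 = 3/5 = 0.6
  S[Y,Y] = ((1.3333)·(1.3333) + (1.3333)·(1.3333) + (-0.6667)·(-0.6667) + (0.3333)·(0.3333) + (1.3333)·(1.3333) + (-3.6667)·(-3.6667)) / 5 = 19.3333/5 = 3.8667
  S = [[6.3, 0.6],
 [0.6, 3.8667]].

Step 3 — invert S. det(S) = 6.3·3.8667 - (0.6)² = 24.
  S^{-1} = (1/det) · [[d, -b], [-b, a]] = [[0.1611, -0.025],
 [-0.025, 0.2625]].

Step 4 — quadratic form (x̄ - mu_0)^T · S^{-1} · (x̄ - mu_0):
  S^{-1} · (x̄ - mu_0) = (0.1, 1.45),
  (x̄ - mu_0)^T · [...] = (1.5)·(0.1) + (5.6667)·(1.45) = 8.3667.

Step 5 — scale by n: T² = 6 · 8.3667 = 50.2.

T² ≈ 50.2


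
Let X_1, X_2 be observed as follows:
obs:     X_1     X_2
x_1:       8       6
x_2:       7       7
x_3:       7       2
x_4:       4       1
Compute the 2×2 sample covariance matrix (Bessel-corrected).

Step 1 — column means:
  mean(X_1) = (8 + 7 + 7 + 4) / 4 = 26/4 = 6.5
  mean(X_2) = (6 + 7 + 2 + 1) / 4 = 16/4 = 4

Step 2 — sample covariance S[i,j] = (1/(n-1)) · Σ_k (x_{k,i} - mean_i) · (x_{k,j} - mean_j), with n-1 = 3.
  S[X_1,X_1] = ((1.5)·(1.5) + (0.5)·(0.5) + (0.5)·(0.5) + (-2.5)·(-2.5)) / 3 = 9/3 = 3
  S[X_1,X_2] = ((1.5)·(2) + (0.5)·(3) + (0.5)·(-2) + (-2.5)·(-3)) / 3 = 11/3 = 3.6667
  S[X_2,X_2] = ((2)·(2) + (3)·(3) + (-2)·(-2) + (-3)·(-3)) / 3 = 26/3 = 8.6667

S is symmetric (S[j,i] = S[i,j]). Assembling:

S = [[3, 3.6667],
 [3.6667, 8.6667]]


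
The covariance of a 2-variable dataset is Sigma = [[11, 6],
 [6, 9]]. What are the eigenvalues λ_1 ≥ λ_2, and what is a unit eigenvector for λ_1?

Step 1 — characteristic polynomial of 2×2 Sigma:
  det(Sigma - λI) = λ² - trace · λ + det = 0.
  trace = 11 + 9 = 20, det = 11·9 - (6)² = 63.
Step 2 — discriminant:
  Δ = trace² - 4·det = 400 - 252 = 148.
Step 3 — eigenvalues:
  λ = (trace ± √Δ)/2 = (20 ± 12.1655)/2,
  λ_1 = 16.0828,  λ_2 = 3.9172.

Step 4 — unit eigenvector for λ_1: solve (Sigma - λ_1 I)v = 0. First row:
  (11 - 16.0828)·v_x + (6)·v_y = 0, i.e. (-5.0828)·v_x + (6)·v_y = 0,
  so v ∝ (b, λ_1 - a) = (6, 5.0828) = u.
  ||u|| = √((6)² + (5.0828)²) = √(61.8345) ≈ 7.8635,
  v_1 = u/||u|| ≈ (0.763, 0.6464) (||v_1|| = 1).

λ_1 = 16.0828,  λ_2 = 3.9172;  v_1 ≈ (0.763, 0.6464)


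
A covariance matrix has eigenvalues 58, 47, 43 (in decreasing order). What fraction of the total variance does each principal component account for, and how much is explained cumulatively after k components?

Step 1 — total variance = trace(Sigma) = Σ λ_i = 58 + 47 + 43 = 148.

Step 2 — fraction explained by component i = λ_i / Σ λ:
  PC1: 58/148 = 0.3919
  PC2: 47/148 = 0.3176
  PC3: 43/148 = 0.2905

Step 3 — cumulative fraction after k components = (λ_1 + ... + λ_k) / Σ λ:
  k = 1: 58/148 = 0.3919
  k = 2: (58 + 47)/148 = 105/148 = 0.7095
  k = 3: (58 + 47 + 43)/148 = 148/148 = 1

Summary (fraction, with percent):

explained: PC1 0.3919 (39.19%), PC2 0.3176 (31.76%), PC3 0.2905 (29.05%);  cumulative: 0.3919, 0.7095, 1


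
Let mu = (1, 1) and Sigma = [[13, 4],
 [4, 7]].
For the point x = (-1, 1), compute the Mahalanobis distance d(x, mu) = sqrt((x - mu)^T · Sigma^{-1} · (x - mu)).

Step 1 — centre the observation: (x - mu) = (-2, 0).

Step 2 — invert Sigma. det(Sigma) = 13·7 - (4)² = 75.
  Sigma^{-1} = (1/det) · [[d, -b], [-b, a]] = [[0.0933, -0.0533],
 [-0.0533, 0.1733]].

Step 3 — form the quadratic (x - mu)^T · Sigma^{-1} · (x - mu):
  Sigma^{-1} · (x - mu) = (-0.1867, 0.1067).
  (x - mu)^T · [Sigma^{-1} · (x - mu)] = (-2)·(-0.1867) + (0)·(0.1067) = 0.3733.

Step 4 — take square root: d = √(0.3733) ≈ 0.611.

d(x, mu) = √(0.3733) ≈ 0.611


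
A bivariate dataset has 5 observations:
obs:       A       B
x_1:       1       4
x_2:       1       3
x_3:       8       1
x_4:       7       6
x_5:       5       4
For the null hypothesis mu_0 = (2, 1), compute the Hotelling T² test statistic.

Step 1 — sample mean vector:
  mean(A) = (1 + 1 + 8 + 7 + 5) / 5 = 22/5 = 4.4
  mean(B) = (4 + 3 + 1 + 6 + 4) / 5 = 18/5 = 3.6
  x̄ = (4.4, 3.6),  deviation x̄ - mu_0 = (4.4, 3.6) - (2, 1) = (2.4, 2.6).

Step 2 — sample covariance matrix, S[i,j] = (1/(n-1)) · Σ_k (x_{k,i} - mean_i) · (x_{k,j} - mean_j), divisor n-1 = 4:
  S[A,A] = ((-3.4)·(-3.4) + (-3.4)·(-3.4) + (3.6)·(3.6) + (2.6)·(2.6) + (0.6)·(0.6)) / 4 = 43.2/4 = 10.8
  S[A,B] = ((-3.4)·(0.4) + (-3.4)·(-0.6) + (3.6)·(-2.6) + (2.6)·(2.4) + (0.6)·(0.4)) / 4 = -2.2/4 = -0.55
  S[B,B] = ((0.4)·(0.4) + (-0.6)·(-0.6) + (-2.6)·(-2.6) + (2.4)·(2.4) + (0.4)·(0.4)) / 4 = 13.2/4 = 3.3
  S = [[10.8, -0.55],
 [-0.55, 3.3]].

Step 3 — invert S. det(S) = 10.8·3.3 - (-0.55)² = 35.3375.
  S^{-1} = (1/det) · [[d, -b], [-b, a]] = [[0.0934, 0.0156],
 [0.0156, 0.3056]].

Step 4 — quadratic form (x̄ - mu_0)^T · S^{-1} · (x̄ - mu_0):
  S^{-1} · (x̄ - mu_0) = (0.2646, 0.832),
  (x̄ - mu_0)^T · [...] = (2.4)·(0.2646) + (2.6)·(0.832) = 2.7982.

Step 5 — scale by n: T² = 5 · 2.7982 = 13.9908.

T² ≈ 13.9908


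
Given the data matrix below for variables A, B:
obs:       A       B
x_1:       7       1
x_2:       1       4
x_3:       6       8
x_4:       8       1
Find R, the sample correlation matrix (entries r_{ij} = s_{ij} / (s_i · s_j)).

Step 1 — column means:
  mean(A) = (7 + 1 + 6 + 8) / 4 = 22/4 = 5.5
  mean(B) = (1 + 4 + 8 + 1) / 4 = 14/4 = 3.5

Step 2 — sample variances and covariances s[i,j] = (1/(n-1)) · Σ_k (x_{k,i} - mean_i) · (x_{k,j} - mean_j), with n-1 = 3:
  s[A,A] = ((1.5)·(1.5) + (-4.5)·(-4.5) + (0.5)·(0.5) + (2.5)·(2.5)) / 3 = 29/3 = 9.6667
  s[A,B] = ((1.5)·(-2.5) + (-4.5)·(0.5) + (0.5)·(4.5) + (2.5)·(-2.5)) / 3 = -10/3 = -3.3333
  s[B,B] = ((-2.5)·(-2.5) + (0.5)·(0.5) + (4.5)·(4.5) + (-2.5)·(-2.5)) / 3 = 33/3 = 11
  Sample standard deviations s_i = √(s[i,i]):
  s(A) = √(9.6667) = 3.1091
  s(B) = √(11) = 3.3166

Step 3 — r_{ij} = s_{ij} / (s_i · s_j):
  r[A,A] = 1 (diagonal).
  r[A,B] = -3.3333 / (3.1091 · 3.3166) = -3.3333 / 10.3118 = -0.3233
  r[B,B] = 1 (diagonal).

R is symmetric with unit diagonal. Assembling:

R = [[1, -0.3233],
 [-0.3233, 1]]


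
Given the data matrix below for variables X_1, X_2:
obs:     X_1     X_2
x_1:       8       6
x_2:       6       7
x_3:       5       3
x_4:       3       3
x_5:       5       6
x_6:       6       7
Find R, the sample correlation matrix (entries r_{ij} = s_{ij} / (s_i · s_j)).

Step 1 — column means:
  mean(X_1) = (8 + 6 + 5 + 3 + 5 + 6) / 6 = 33/6 = 5.5
  mean(X_2) = (6 + 7 + 3 + 3 + 6 + 7) / 6 = 32/6 = 5.3333

Step 2 — sample variances and covariances s[i,j] = (1/(n-1)) · Σ_k (x_{k,i} - mean_i) · (x_{k,j} - mean_j), with n-1 = 5:
  s[X_1,X_1] = ((2.5)·(2.5) + (0.5)·(0.5) + (-0.5)·(-0.5) + (-2.5)·(-2.5) + (-0.5)·(-0.5) + (0.5)·(0.5)) / 5 = 13.5/5 = 2.7
  s[X_1,X_2] = ((2.5)·(0.6667) + (0.5)·(1.6667) + (-0.5)·(-2.3333) + (-2.5)·(-2.3333) + (-0.5)·(0.6667) + (0.5)·(1.6667)) / 5 = 10/5 = 2
  s[X_2,X_2] = ((0.6667)·(0.6667) + (1.6667)·(1.6667) + (-2.3333)·(-2.3333) + (-2.3333)·(-2.3333) + (0.6667)·(0.6667) + (1.6667)·(1.6667)) / 5 = 17.3333/5 = 3.4667
  Sample standard deviations s_i = √(s[i,i]):
  s(X_1) = √(2.7) = 1.6432
  s(X_2) = √(3.4667) = 1.8619

Step 3 — r_{ij} = s_{ij} / (s_i · s_j):
  r[X_1,X_1] = 1 (diagonal).
  r[X_1,X_2] = 2 / (1.6432 · 1.8619) = 2 / 3.0594 = 0.6537
  r[X_2,X_2] = 1 (diagonal).

R is symmetric with unit diagonal. Assembling:

R = [[1, 0.6537],
 [0.6537, 1]]


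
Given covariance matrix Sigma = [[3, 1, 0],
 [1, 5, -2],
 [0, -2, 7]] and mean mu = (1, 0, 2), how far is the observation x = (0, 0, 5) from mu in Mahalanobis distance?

Step 1 — centre the observation: (x - mu) = (-1, 0, 3).

Step 2 — invert Sigma (cofactor / det for 3×3, or solve directly):
  Sigma^{-1} = [[0.3605, -0.0814, -0.0233],
 [-0.0814, 0.2442, 0.0698],
 [-0.0233, 0.0698, 0.1628]].

Step 3 — form the quadratic (x - mu)^T · Sigma^{-1} · (x - mu):
  Sigma^{-1} · (x - mu) = (-0.4302, 0.2907, 0.5116).
  (x - mu)^T · [Sigma^{-1} · (x - mu)] = (-1)·(-0.4302) + (0)·(0.2907) + (3)·(0.5116) = 1.9651.

Step 4 — take square root: d = √(1.9651) ≈ 1.4018.

d(x, mu) = √(1.9651) ≈ 1.4018


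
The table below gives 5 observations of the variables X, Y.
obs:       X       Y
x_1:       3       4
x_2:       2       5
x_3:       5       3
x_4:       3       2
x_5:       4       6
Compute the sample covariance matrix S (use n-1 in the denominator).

Step 1 — column means:
  mean(X) = (3 + 2 + 5 + 3 + 4) / 5 = 17/5 = 3.4
  mean(Y) = (4 + 5 + 3 + 2 + 6) / 5 = 20/5 = 4

Step 2 — sample covariance S[i,j] = (1/(n-1)) · Σ_k (x_{k,i} - mean_i) · (x_{k,j} - mean_j), with n-1 = 4.
  S[X,X] = ((-0.4)·(-0.4) + (-1.4)·(-1.4) + (1.6)·(1.6) + (-0.4)·(-0.4) + (0.6)·(0.6)) / 4 = 5.2/4 = 1.3
  S[X,Y] = ((-0.4)·(0) + (-1.4)·(1) + (1.6)·(-1) + (-0.4)·(-2) + (0.6)·(2)) / 4 = -1/4 = -0.25
  S[Y,Y] = ((0)·(0) + (1)·(1) + (-1)·(-1) + (-2)·(-2) + (2)·(2)) / 4 = 10/4 = 2.5

S is symmetric (S[j,i] = S[i,j]). Assembling:

S = [[1.3, -0.25],
 [-0.25, 2.5]]


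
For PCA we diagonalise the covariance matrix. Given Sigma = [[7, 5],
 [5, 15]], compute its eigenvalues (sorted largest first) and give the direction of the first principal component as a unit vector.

Step 1 — characteristic polynomial of 2×2 Sigma:
  det(Sigma - λI) = λ² - trace · λ + det = 0.
  trace = 7 + 15 = 22, det = 7·15 - (5)² = 80.
Step 2 — discriminant:
  Δ = trace² - 4·det = 484 - 320 = 164.
Step 3 — eigenvalues:
  λ = (trace ± √Δ)/2 = (22 ± 12.8062)/2,
  λ_1 = 17.4031,  λ_2 = 4.5969.

Step 4 — unit eigenvector for λ_1: solve (Sigma - λ_1 I)v = 0. First row:
  (7 - 17.4031)·v_x + (5)·v_y = 0, i.e. (-10.4031)·v_x + (5)·v_y = 0,
  so v ∝ (b, λ_1 - a) = (5, 10.4031) = u.
  ||u|| = √((5)² + (10.4031)²) = √(133.225) ≈ 11.5423,
  v_1 = u/||u|| ≈ (0.4332, 0.9013) (||v_1|| = 1).

λ_1 = 17.4031,  λ_2 = 4.5969;  v_1 ≈ (0.4332, 0.9013)


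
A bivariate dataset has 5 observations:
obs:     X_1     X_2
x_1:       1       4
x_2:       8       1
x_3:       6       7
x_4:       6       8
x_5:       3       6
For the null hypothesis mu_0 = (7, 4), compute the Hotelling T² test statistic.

Step 1 — sample mean vector:
  mean(X_1) = (1 + 8 + 6 + 6 + 3) / 5 = 24/5 = 4.8
  mean(X_2) = (4 + 1 + 7 + 8 + 6) / 5 = 26/5 = 5.2
  x̄ = (4.8, 5.2),  deviation x̄ - mu_0 = (4.8, 5.2) - (7, 4) = (-2.2, 1.2).

Step 2 — sample covariance matrix, S[i,j] = (1/(n-1)) · Σ_k (x_{k,i} - mean_i) · (x_{k,j} - mean_j), divisor n-1 = 4:
  S[X_1,X_1] = ((-3.8)·(-3.8) + (3.2)·(3.2) + (1.2)·(1.2) + (1.2)·(1.2) + (-1.8)·(-1.8)) / 4 = 30.8/4 = 7.7
  S[X_1,X_2] = ((-3.8)·(-1.2) + (3.2)·(-4.2) + (1.2)·(1.8) + (1.2)·(2.8) + (-1.8)·(0.8)) / 4 = -4.8/4 = -1.2
  S[X_2,X_2] = ((-1.2)·(-1.2) + (-4.2)·(-4.2) + (1.8)·(1.8) + (2.8)·(2.8) + (0.8)·(0.8)) / 4 = 30.8/4 = 7.7
  S = [[7.7, -1.2],
 [-1.2, 7.7]].

Step 3 — invert S. det(S) = 7.7·7.7 - (-1.2)² = 57.85.
  S^{-1} = (1/det) · [[d, -b], [-b, a]] = [[0.1331, 0.0207],
 [0.0207, 0.1331]].

Step 4 — quadratic form (x̄ - mu_0)^T · S^{-1} · (x̄ - mu_0):
  S^{-1} · (x̄ - mu_0) = (-0.2679, 0.1141),
  (x̄ - mu_0)^T · [...] = (-2.2)·(-0.2679) + (1.2)·(0.1141) = 0.7264.

Step 5 — scale by n: T² = 5 · 0.7264 = 3.6318.

T² ≈ 3.6318


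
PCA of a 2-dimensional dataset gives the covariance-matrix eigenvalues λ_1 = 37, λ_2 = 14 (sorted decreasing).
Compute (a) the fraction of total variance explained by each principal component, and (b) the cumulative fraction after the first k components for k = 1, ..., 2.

Step 1 — total variance = trace(Sigma) = Σ λ_i = 37 + 14 = 51.

Step 2 — fraction explained by component i = λ_i / Σ λ:
  PC1: 37/51 = 0.7255
  PC2: 14/51 = 0.2745

Step 3 — cumulative fraction after k components = (λ_1 + ... + λ_k) / Σ λ:
  k = 1: 37/51 = 0.7255
  k = 2: (37 + 14)/51 = 51/51 = 1

Summary (fraction, with percent):

explained: PC1 0.7255 (72.55%), PC2 0.2745 (27.45%);  cumulative: 0.7255, 1


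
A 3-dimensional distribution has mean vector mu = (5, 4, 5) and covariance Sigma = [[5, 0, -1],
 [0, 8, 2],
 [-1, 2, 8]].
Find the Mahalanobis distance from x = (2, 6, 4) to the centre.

Step 1 — centre the observation: (x - mu) = (-3, 2, -1).

Step 2 — invert Sigma (cofactor / det for 3×3, or solve directly):
  Sigma^{-1} = [[0.2055, -0.0068, 0.0274],
 [-0.0068, 0.1336, -0.0342],
 [0.0274, -0.0342, 0.137]].

Step 3 — form the quadratic (x - mu)^T · Sigma^{-1} · (x - mu):
  Sigma^{-1} · (x - mu) = (-0.6575, 0.3219, -0.2877).
  (x - mu)^T · [Sigma^{-1} · (x - mu)] = (-3)·(-0.6575) + (2)·(0.3219) + (-1)·(-0.2877) = 2.9041.

Step 4 — take square root: d = √(2.9041) ≈ 1.7041.

d(x, mu) = √(2.9041) ≈ 1.7041


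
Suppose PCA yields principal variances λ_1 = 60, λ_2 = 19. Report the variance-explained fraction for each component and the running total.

Step 1 — total variance = trace(Sigma) = Σ λ_i = 60 + 19 = 79.

Step 2 — fraction explained by component i = λ_i / Σ λ:
  PC1: 60/79 = 0.7595
  PC2: 19/79 = 0.2405

Step 3 — cumulative fraction after k components = (λ_1 + ... + λ_k) / Σ λ:
  k = 1: 60/79 = 0.7595
  k = 2: (60 + 19)/79 = 79/79 = 1

Summary (fraction, with percent):

explained: PC1 0.7595 (75.95%), PC2 0.2405 (24.05%);  cumulative: 0.7595, 1


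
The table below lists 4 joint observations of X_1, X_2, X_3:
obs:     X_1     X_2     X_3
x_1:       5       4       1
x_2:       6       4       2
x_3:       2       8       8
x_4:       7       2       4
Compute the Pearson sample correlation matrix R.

Step 1 — column means:
  mean(X_1) = (5 + 6 + 2 + 7) / 4 = 20/4 = 5
  mean(X_2) = (4 + 4 + 8 + 2) / 4 = 18/4 = 4.5
  mean(X_3) = (1 + 2 + 8 + 4) / 4 = 15/4 = 3.75

Step 2 — sample variances and covariances s[i,j] = (1/(n-1)) · Σ_k (x_{k,i} - mean_i) · (x_{k,j} - mean_j), with n-1 = 3:
  s[X_1,X_1] = ((0)·(0) + (1)·(1) + (-3)·(-3) + (2)·(2)) / 3 = 14/3 = 4.6667
  s[X_1,X_2] = ((0)·(-0.5) + (1)·(-0.5) + (-3)·(3.5) + (2)·(-2.5)) / 3 = -16/3 = -5.3333
  s[X_1,X_3] = ((0)·(-2.75) + (1)·(-1.75) + (-3)·(4.25) + (2)·(0.25)) / 3 = -14/3 = -4.6667
  s[X_2,X_2] = ((-0.5)·(-0.5) + (-0.5)·(-0.5) + (3.5)·(3.5) + (-2.5)·(-2.5)) / 3 = 19/3 = 6.3333
  s[X_2,X_3] = ((-0.5)·(-2.75) + (-0.5)·(-1.75) + (3.5)·(4.25) + (-2.5)·(0.25)) / 3 = 16.5/3 = 5.5
  s[X_3,X_3] = ((-2.75)·(-2.75) + (-1.75)·(-1.75) + (4.25)·(4.25) + (0.25)·(0.25)) / 3 = 28.75/3 = 9.5833
  Sample standard deviations s_i = √(s[i,i]):
  s(X_1) = √(4.6667) = 2.1602
  s(X_2) = √(6.3333) = 2.5166
  s(X_3) = √(9.5833) = 3.0957

Step 3 — r_{ij} = s_{ij} / (s_i · s_j):
  r[X_1,X_1] = 1 (diagonal).
  r[X_1,X_2] = -5.3333 / (2.1602 · 2.5166) = -5.3333 / 5.4365 = -0.981
  r[X_1,X_3] = -4.6667 / (2.1602 · 3.0957) = -4.6667 / 6.6875 = -0.6978
  r[X_2,X_2] = 1 (diagonal).
  r[X_2,X_3] = 5.5 / (2.5166 · 3.0957) = 5.5 / 7.7907 = 0.706
  r[X_3,X_3] = 1 (diagonal).

R is symmetric with unit diagonal. Assembling:

R = [[1, -0.981, -0.6978],
 [-0.981, 1, 0.706],
 [-0.6978, 0.706, 1]]


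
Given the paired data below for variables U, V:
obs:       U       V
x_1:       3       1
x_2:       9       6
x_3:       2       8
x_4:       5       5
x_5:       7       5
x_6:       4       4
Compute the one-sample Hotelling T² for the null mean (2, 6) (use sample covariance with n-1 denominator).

Step 1 — sample mean vector:
  mean(U) = (3 + 9 + 2 + 5 + 7 + 4) / 6 = 30/6 = 5
  mean(V) = (1 + 6 + 8 + 5 + 5 + 4) / 6 = 29/6 = 4.8333
  x̄ = (5, 4.8333),  deviation x̄ - mu_0 = (5, 4.8333) - (2, 6) = (3, -1.1667).

Step 2 — sample covariance matrix, S[i,j] = (1/(n-1)) · Σ_k (x_{k,i} - mean_i) · (x_{k,j} - mean_j), divisor n-1 = 5:
  S[U,U] = ((-2)·(-2) + (4)·(4) + (-3)·(-3) + (0)·(0) + (2)·(2) + (-1)·(-1)) / 5 = 34/5 = 6.8
  S[U,V] = ((-2)·(-3.8333) + (4)·(1.1667) + (-3)·(3.1667) + (0)·(0.1667) + (2)·(0.1667) + (-1)·(-0.8333)) / 5 = 4/5 = 0.8
  S[V,V] = ((-3.8333)·(-3.8333) + (1.1667)·(1.1667) + (3.1667)·(3.1667) + (0.1667)·(0.1667) + (0.1667)·(0.1667) + (-0.8333)·(-0.8333)) / 5 = 26.8333/5 = 5.3667
  S = [[6.8, 0.8],
 [0.8, 5.3667]].

Step 3 — invert S. det(S) = 6.8·5.3667 - (0.8)² = 35.8533.
  S^{-1} = (1/det) · [[d, -b], [-b, a]] = [[0.1497, -0.0223],
 [-0.0223, 0.1897]].

Step 4 — quadratic form (x̄ - mu_0)^T · S^{-1} · (x̄ - mu_0):
  S^{-1} · (x̄ - mu_0) = (0.4751, -0.2882),
  (x̄ - mu_0)^T · [...] = (3)·(0.4751) + (-1.1667)·(-0.2882) = 1.7615.

Step 5 — scale by n: T² = 6 · 1.7615 = 10.569.

T² ≈ 10.569


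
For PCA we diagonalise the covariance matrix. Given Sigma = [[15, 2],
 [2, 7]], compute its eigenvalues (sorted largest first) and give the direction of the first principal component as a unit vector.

Step 1 — characteristic polynomial of 2×2 Sigma:
  det(Sigma - λI) = λ² - trace · λ + det = 0.
  trace = 15 + 7 = 22, det = 15·7 - (2)² = 101.
Step 2 — discriminant:
  Δ = trace² - 4·det = 484 - 404 = 80.
Step 3 — eigenvalues:
  λ = (trace ± √Δ)/2 = (22 ± 8.9443)/2,
  λ_1 = 15.4721,  λ_2 = 6.5279.

Step 4 — unit eigenvector for λ_1: solve (Sigma - λ_1 I)v = 0. First row:
  (15 - 15.4721)·v_x + (2)·v_y = 0, i.e. (-0.4721)·v_x + (2)·v_y = 0,
  so v ∝ (b, λ_1 - a) = (2, 0.4721) = u.
  ||u|| = √((2)² + (0.4721)²) = √(4.2229) ≈ 2.055,
  v_1 = u/||u|| ≈ (0.9732, 0.2298) (||v_1|| = 1).

λ_1 = 15.4721,  λ_2 = 6.5279;  v_1 ≈ (0.9732, 0.2298)


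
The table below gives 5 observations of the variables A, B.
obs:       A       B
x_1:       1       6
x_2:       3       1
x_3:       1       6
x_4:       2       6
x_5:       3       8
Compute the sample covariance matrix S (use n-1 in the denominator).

Step 1 — column means:
  mean(A) = (1 + 3 + 1 + 2 + 3) / 5 = 10/5 = 2
  mean(B) = (6 + 1 + 6 + 6 + 8) / 5 = 27/5 = 5.4

Step 2 — sample covariance S[i,j] = (1/(n-1)) · Σ_k (x_{k,i} - mean_i) · (x_{k,j} - mean_j), with n-1 = 4.
  S[A,A] = ((-1)·(-1) + (1)·(1) + (-1)·(-1) + (0)·(0) + (1)·(1)) / 4 = 4/4 = 1
  S[A,B] = ((-1)·(0.6) + (1)·(-4.4) + (-1)·(0.6) + (0)·(0.6) + (1)·(2.6)) / 4 = -3/4 = -0.75
  S[B,B] = ((0.6)·(0.6) + (-4.4)·(-4.4) + (0.6)·(0.6) + (0.6)·(0.6) + (2.6)·(2.6)) / 4 = 27.2/4 = 6.8

S is symmetric (S[j,i] = S[i,j]). Assembling:

S = [[1, -0.75],
 [-0.75, 6.8]]


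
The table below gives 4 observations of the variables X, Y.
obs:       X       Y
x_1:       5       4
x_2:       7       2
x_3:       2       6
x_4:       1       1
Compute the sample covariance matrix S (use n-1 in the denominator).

Step 1 — column means:
  mean(X) = (5 + 7 + 2 + 1) / 4 = 15/4 = 3.75
  mean(Y) = (4 + 2 + 6 + 1) / 4 = 13/4 = 3.25

Step 2 — sample covariance S[i,j] = (1/(n-1)) · Σ_k (x_{k,i} - mean_i) · (x_{k,j} - mean_j), with n-1 = 3.
  S[X,X] = ((1.25)·(1.25) + (3.25)·(3.25) + (-1.75)·(-1.75) + (-2.75)·(-2.75)) / 3 = 22.75/3 = 7.5833
  S[X,Y] = ((1.25)·(0.75) + (3.25)·(-1.25) + (-1.75)·(2.75) + (-2.75)·(-2.25)) / 3 = -1.75/3 = -0.5833
  S[Y,Y] = ((0.75)·(0.75) + (-1.25)·(-1.25) + (2.75)·(2.75) + (-2.25)·(-2.25)) / 3 = 14.75/3 = 4.9167

S is symmetric (S[j,i] = S[i,j]). Assembling:

S = [[7.5833, -0.5833],
 [-0.5833, 4.9167]]


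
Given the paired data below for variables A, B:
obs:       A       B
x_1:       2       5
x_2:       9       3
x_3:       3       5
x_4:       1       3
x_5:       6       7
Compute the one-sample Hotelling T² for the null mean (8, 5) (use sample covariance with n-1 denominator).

Step 1 — sample mean vector:
  mean(A) = (2 + 9 + 3 + 1 + 6) / 5 = 21/5 = 4.2
  mean(B) = (5 + 3 + 5 + 3 + 7) / 5 = 23/5 = 4.6
  x̄ = (4.2, 4.6),  deviation x̄ - mu_0 = (4.2, 4.6) - (8, 5) = (-3.8, -0.4).

Step 2 — sample covariance matrix, S[i,j] = (1/(n-1)) · Σ_k (x_{k,i} - mean_i) · (x_{k,j} - mean_j), divisor n-1 = 4:
  S[A,A] = ((-2.2)·(-2.2) + (4.8)·(4.8) + (-1.2)·(-1.2) + (-3.2)·(-3.2) + (1.8)·(1.8)) / 4 = 42.8/4 = 10.7
  S[A,B] = ((-2.2)·(0.4) + (4.8)·(-1.6) + (-1.2)·(0.4) + (-3.2)·(-1.6) + (1.8)·(2.4)) / 4 = 0.4/4 = 0.1
  S[B,B] = ((0.4)·(0.4) + (-1.6)·(-1.6) + (0.4)·(0.4) + (-1.6)·(-1.6) + (2.4)·(2.4)) / 4 = 11.2/4 = 2.8
  S = [[10.7, 0.1],
 [0.1, 2.8]].

Step 3 — invert S. det(S) = 10.7·2.8 - (0.1)² = 29.95.
  S^{-1} = (1/det) · [[d, -b], [-b, a]] = [[0.0935, -0.0033],
 [-0.0033, 0.3573]].

Step 4 — quadratic form (x̄ - mu_0)^T · S^{-1} · (x̄ - mu_0):
  S^{-1} · (x̄ - mu_0) = (-0.3539, -0.1302),
  (x̄ - mu_0)^T · [...] = (-3.8)·(-0.3539) + (-0.4)·(-0.1302) = 1.397.

Step 5 — scale by n: T² = 5 · 1.397 = 6.985.

T² ≈ 6.985


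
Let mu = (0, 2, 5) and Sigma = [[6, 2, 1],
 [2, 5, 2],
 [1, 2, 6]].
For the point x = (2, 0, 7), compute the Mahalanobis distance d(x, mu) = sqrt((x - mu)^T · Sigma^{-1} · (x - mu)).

Step 1 — centre the observation: (x - mu) = (2, -2, 2).

Step 2 — invert Sigma (cofactor / det for 3×3, or solve directly):
  Sigma^{-1} = [[0.1926, -0.0741, -0.0074],
 [-0.0741, 0.2593, -0.0741],
 [-0.0074, -0.0741, 0.1926]].

Step 3 — form the quadratic (x - mu)^T · Sigma^{-1} · (x - mu):
  Sigma^{-1} · (x - mu) = (0.5185, -0.8148, 0.5185).
  (x - mu)^T · [Sigma^{-1} · (x - mu)] = (2)·(0.5185) + (-2)·(-0.8148) + (2)·(0.5185) = 3.7037.

Step 4 — take square root: d = √(3.7037) ≈ 1.9245.

d(x, mu) = √(3.7037) ≈ 1.9245


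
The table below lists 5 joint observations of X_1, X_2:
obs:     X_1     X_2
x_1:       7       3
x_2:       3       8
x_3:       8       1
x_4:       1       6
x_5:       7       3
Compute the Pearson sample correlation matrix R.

Step 1 — column means:
  mean(X_1) = (7 + 3 + 8 + 1 + 7) / 5 = 26/5 = 5.2
  mean(X_2) = (3 + 8 + 1 + 6 + 3) / 5 = 21/5 = 4.2

Step 2 — sample variances and covariances s[i,j] = (1/(n-1)) · Σ_k (x_{k,i} - mean_i) · (x_{k,j} - mean_j), with n-1 = 4:
  s[X_1,X_1] = ((1.8)·(1.8) + (-2.2)·(-2.2) + (2.8)·(2.8) + (-4.2)·(-4.2) + (1.8)·(1.8)) / 4 = 36.8/4 = 9.2
  s[X_1,X_2] = ((1.8)·(-1.2) + (-2.2)·(3.8) + (2.8)·(-3.2) + (-4.2)·(1.8) + (1.8)·(-1.2)) / 4 = -29.2/4 = -7.3
  s[X_2,X_2] = ((-1.2)·(-1.2) + (3.8)·(3.8) + (-3.2)·(-3.2) + (1.8)·(1.8) + (-1.2)·(-1.2)) / 4 = 30.8/4 = 7.7
  Sample standard deviations s_i = √(s[i,i]):
  s(X_1) = √(9.2) = 3.0332
  s(X_2) = √(7.7) = 2.7749

Step 3 — r_{ij} = s_{ij} / (s_i · s_j):
  r[X_1,X_1] = 1 (diagonal).
  r[X_1,X_2] = -7.3 / (3.0332 · 2.7749) = -7.3 / 8.4167 = -0.8673
  r[X_2,X_2] = 1 (diagonal).

R is symmetric with unit diagonal. Assembling:

R = [[1, -0.8673],
 [-0.8673, 1]]


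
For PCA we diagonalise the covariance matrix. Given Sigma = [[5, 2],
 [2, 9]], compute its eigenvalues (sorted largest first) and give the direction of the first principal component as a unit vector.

Step 1 — characteristic polynomial of 2×2 Sigma:
  det(Sigma - λI) = λ² - trace · λ + det = 0.
  trace = 5 + 9 = 14, det = 5·9 - (2)² = 41.
Step 2 — discriminant:
  Δ = trace² - 4·det = 196 - 164 = 32.
Step 3 — eigenvalues:
  λ = (trace ± √Δ)/2 = (14 ± 5.6569)/2,
  λ_1 = 9.8284,  λ_2 = 4.1716.

Step 4 — unit eigenvector for λ_1: solve (Sigma - λ_1 I)v = 0. First row:
  (5 - 9.8284)·v_x + (2)·v_y = 0, i.e. (-4.8284)·v_x + (2)·v_y = 0,
  so v ∝ (b, λ_1 - a) = (2, 4.8284) = u.
  ||u|| = √((2)² + (4.8284)²) = √(27.3137) ≈ 5.2263,
  v_1 = u/||u|| ≈ (0.3827, 0.9239) (||v_1|| = 1).

λ_1 = 9.8284,  λ_2 = 4.1716;  v_1 ≈ (0.3827, 0.9239)


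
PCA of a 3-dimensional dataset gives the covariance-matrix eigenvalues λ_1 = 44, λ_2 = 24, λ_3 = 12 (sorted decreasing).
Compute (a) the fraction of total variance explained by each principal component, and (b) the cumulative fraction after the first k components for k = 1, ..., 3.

Step 1 — total variance = trace(Sigma) = Σ λ_i = 44 + 24 + 12 = 80.

Step 2 — fraction explained by component i = λ_i / Σ λ:
  PC1: 44/80 = 0.55
  PC2: 24/80 = 0.3
  PC3: 12/80 = 0.15

Step 3 — cumulative fraction after k components = (λ_1 + ... + λ_k) / Σ λ:
  k = 1: 44/80 = 0.55
  k = 2: (44 + 24)/80 = 68/80 = 0.85
  k = 3: (44 + 24 + 12)/80 = 80/80 = 1

Summary (fraction, with percent):

explained: PC1 0.55 (55%), PC2 0.3 (30%), PC3 0.15 (15%);  cumulative: 0.55, 0.85, 1


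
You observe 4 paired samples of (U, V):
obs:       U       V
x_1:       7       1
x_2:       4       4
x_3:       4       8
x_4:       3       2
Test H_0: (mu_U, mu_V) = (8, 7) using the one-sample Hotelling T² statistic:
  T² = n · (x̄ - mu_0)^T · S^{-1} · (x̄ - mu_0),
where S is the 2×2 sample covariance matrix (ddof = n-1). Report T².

Step 1 — sample mean vector:
  mean(U) = (7 + 4 + 4 + 3) / 4 = 18/4 = 4.5
  mean(V) = (1 + 4 + 8 + 2) / 4 = 15/4 = 3.75
  x̄ = (4.5, 3.75),  deviation x̄ - mu_0 = (4.5, 3.75) - (8, 7) = (-3.5, -3.25).

Step 2 — sample covariance matrix, S[i,j] = (1/(n-1)) · Σ_k (x_{k,i} - mean_i) · (x_{k,j} - mean_j), divisor n-1 = 3:
  S[U,U] = ((2.5)·(2.5) + (-0.5)·(-0.5) + (-0.5)·(-0.5) + (-1.5)·(-1.5)) / 3 = 9/3 = 3
  S[U,V] = ((2.5)·(-2.75) + (-0.5)·(0.25) + (-0.5)·(4.25) + (-1.5)·(-1.75)) / 3 = -6.5/3 = -2.1667
  S[V,V] = ((-2.75)·(-2.75) + (0.25)·(0.25) + (4.25)·(4.25) + (-1.75)·(-1.75)) / 3 = 28.75/3 = 9.5833
  S = [[3, -2.1667],
 [-2.1667, 9.5833]].

Step 3 — invert S. det(S) = 3·9.5833 - (-2.1667)² = 24.0556.
  S^{-1} = (1/det) · [[d, -b], [-b, a]] = [[0.3984, 0.0901],
 [0.0901, 0.1247]].

Step 4 — quadratic form (x̄ - mu_0)^T · S^{-1} · (x̄ - mu_0):
  S^{-1} · (x̄ - mu_0) = (-1.6871, -0.7206),
  (x̄ - mu_0)^T · [...] = (-3.5)·(-1.6871) + (-3.25)·(-0.7206) = 8.2465.

Step 5 — scale by n: T² = 4 · 8.2465 = 32.9861.

T² ≈ 32.9861


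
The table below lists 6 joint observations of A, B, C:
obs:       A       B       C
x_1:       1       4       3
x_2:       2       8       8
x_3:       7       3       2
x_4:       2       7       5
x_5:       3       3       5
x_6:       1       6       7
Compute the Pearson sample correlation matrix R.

Step 1 — column means:
  mean(A) = (1 + 2 + 7 + 2 + 3 + 1) / 6 = 16/6 = 2.6667
  mean(B) = (4 + 8 + 3 + 7 + 3 + 6) / 6 = 31/6 = 5.1667
  mean(C) = (3 + 8 + 2 + 5 + 5 + 7) / 6 = 30/6 = 5

Step 2 — sample variances and covariances s[i,j] = (1/(n-1)) · Σ_k (x_{k,i} - mean_i) · (x_{k,j} - mean_j), with n-1 = 5:
  s[A,A] = ((-1.6667)·(-1.6667) + (-0.6667)·(-0.6667) + (4.3333)·(4.3333) + (-0.6667)·(-0.6667) + (0.3333)·(0.3333) + (-1.6667)·(-1.6667)) / 5 = 25.3333/5 = 5.0667
  s[A,B] = ((-1.6667)·(-1.1667) + (-0.6667)·(2.8333) + (4.3333)·(-2.1667) + (-0.6667)·(1.8333) + (0.3333)·(-2.1667) + (-1.6667)·(0.8333)) / 5 = -12.6667/5 = -2.5333
  s[A,C] = ((-1.6667)·(-2) + (-0.6667)·(3) + (4.3333)·(-3) + (-0.6667)·(0) + (0.3333)·(0) + (-1.6667)·(2)) / 5 = -15/5 = -3
  s[B,B] = ((-1.1667)·(-1.1667) + (2.8333)·(2.8333) + (-2.1667)·(-2.1667) + (1.8333)·(1.8333) + (-2.1667)·(-2.1667) + (0.8333)·(0.8333)) / 5 = 22.8333/5 = 4.5667
  s[B,C] = ((-1.1667)·(-2) + (2.8333)·(3) + (-2.1667)·(-3) + (1.8333)·(0) + (-2.1667)·(0) + (0.8333)·(2)) / 5 = 19/5 = 3.8
  s[C,C] = ((-2)·(-2) + (3)·(3) + (-3)·(-3) + (0)·(0) + (0)·(0) + (2)·(2)) / 5 = 26/5 = 5.2
  Sample standard deviations s_i = √(s[i,i]):
  s(A) = √(5.0667) = 2.2509
  s(B) = √(4.5667) = 2.137
  s(C) = √(5.2) = 2.2804

Step 3 — r_{ij} = s_{ij} / (s_i · s_j):
  r[A,A] = 1 (diagonal).
  r[A,B] = -2.5333 / (2.2509 · 2.137) = -2.5333 / 4.8102 = -0.5267
  r[A,C] = -3 / (2.2509 · 2.2804) = -3 / 5.1329 = -0.5845
  r[B,B] = 1 (diagonal).
  r[B,C] = 3.8 / (2.137 · 2.2804) = 3.8 / 4.8731 = 0.7798
  r[C,C] = 1 (diagonal).

R is symmetric with unit diagonal. Assembling:

R = [[1, -0.5267, -0.5845],
 [-0.5267, 1, 0.7798],
 [-0.5845, 0.7798, 1]]


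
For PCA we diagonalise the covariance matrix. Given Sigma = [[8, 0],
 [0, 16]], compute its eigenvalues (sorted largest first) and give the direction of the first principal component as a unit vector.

Step 1 — characteristic polynomial of 2×2 Sigma:
  det(Sigma - λI) = λ² - trace · λ + det = 0.
  trace = 8 + 16 = 24, det = 8·16 - (0)² = 128.
Step 2 — discriminant:
  Δ = trace² - 4·det = 576 - 512 = 64.
Step 3 — eigenvalues:
  λ = (trace ± √Δ)/2 = (24 ± 8)/2,
  λ_1 = 16,  λ_2 = 8.

Step 4 — unit eigenvector for λ_1: Sigma is diagonal, so its eigenvectors are the coordinate axes. λ_1 = 16 is the diagonal entry on the second coordinate axis, hence
  v_1 = (0, 1) (||v_1|| = 1).

λ_1 = 16,  λ_2 = 8;  v_1 ≈ (0, 1)


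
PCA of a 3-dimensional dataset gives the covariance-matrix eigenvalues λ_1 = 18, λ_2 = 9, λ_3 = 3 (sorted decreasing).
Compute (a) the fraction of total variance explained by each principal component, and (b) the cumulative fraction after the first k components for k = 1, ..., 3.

Step 1 — total variance = trace(Sigma) = Σ λ_i = 18 + 9 + 3 = 30.

Step 2 — fraction explained by component i = λ_i / Σ λ:
  PC1: 18/30 = 0.6
  PC2: 9/30 = 0.3
  PC3: 3/30 = 0.1

Step 3 — cumulative fraction after k components = (λ_1 + ... + λ_k) / Σ λ:
  k = 1: 18/30 = 0.6
  k = 2: (18 + 9)/30 = 27/30 = 0.9
  k = 3: (18 + 9 + 3)/30 = 30/30 = 1

Summary (fraction, with percent):

explained: PC1 0.6 (60%), PC2 0.3 (30%), PC3 0.1 (10%);  cumulative: 0.6, 0.9, 1


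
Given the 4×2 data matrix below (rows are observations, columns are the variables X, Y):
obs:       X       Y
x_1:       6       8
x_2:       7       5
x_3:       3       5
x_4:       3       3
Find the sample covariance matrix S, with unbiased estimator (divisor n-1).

Step 1 — column means:
  mean(X) = (6 + 7 + 3 + 3) / 4 = 19/4 = 4.75
  mean(Y) = (8 + 5 + 5 + 3) / 4 = 21/4 = 5.25

Step 2 — sample covariance S[i,j] = (1/(n-1)) · Σ_k (x_{k,i} - mean_i) · (x_{k,j} - mean_j), with n-1 = 3.
  S[X,X] = ((1.25)·(1.25) + (2.25)·(2.25) + (-1.75)·(-1.75) + (-1.75)·(-1.75)) / 3 = 12.75/3 = 4.25
  S[X,Y] = ((1.25)·(2.75) + (2.25)·(-0.25) + (-1.75)·(-0.25) + (-1.75)·(-2.25)) / 3 = 7.25/3 = 2.4167
  S[Y,Y] = ((2.75)·(2.75) + (-0.25)·(-0.25) + (-0.25)·(-0.25) + (-2.25)·(-2.25)) / 3 = 12.75/3 = 4.25

S is symmetric (S[j,i] = S[i,j]). Assembling:

S = [[4.25, 2.4167],
 [2.4167, 4.25]]


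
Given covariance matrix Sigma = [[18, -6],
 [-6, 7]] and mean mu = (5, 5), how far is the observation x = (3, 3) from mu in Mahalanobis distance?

Step 1 — centre the observation: (x - mu) = (-2, -2).

Step 2 — invert Sigma. det(Sigma) = 18·7 - (-6)² = 90.
  Sigma^{-1} = (1/det) · [[d, -b], [-b, a]] = [[0.0778, 0.0667],
 [0.0667, 0.2]].

Step 3 — form the quadratic (x - mu)^T · Sigma^{-1} · (x - mu):
  Sigma^{-1} · (x - mu) = (-0.2889, -0.5333).
  (x - mu)^T · [Sigma^{-1} · (x - mu)] = (-2)·(-0.2889) + (-2)·(-0.5333) = 1.6444.

Step 4 — take square root: d = √(1.6444) ≈ 1.2824.

d(x, mu) = √(1.6444) ≈ 1.2824


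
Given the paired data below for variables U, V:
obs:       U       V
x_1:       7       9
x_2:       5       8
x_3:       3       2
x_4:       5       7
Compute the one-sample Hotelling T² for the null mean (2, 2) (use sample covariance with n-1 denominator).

Step 1 — sample mean vector:
  mean(U) = (7 + 5 + 3 + 5) / 4 = 20/4 = 5
  mean(V) = (9 + 8 + 2 + 7) / 4 = 26/4 = 6.5
  x̄ = (5, 6.5),  deviation x̄ - mu_0 = (5, 6.5) - (2, 2) = (3, 4.5).

Step 2 — sample covariance matrix, S[i,j] = (1/(n-1)) · Σ_k (x_{k,i} - mean_i) · (x_{k,j} - mean_j), divisor n-1 = 3:
  S[U,U] = ((2)·(2) + (0)·(0) + (-2)·(-2) + (0)·(0)) / 3 = 8/3 = 2.6667
  S[U,V] = ((2)·(2.5) + (0)·(1.5) + (-2)·(-4.5) + (0)·(0.5)) / 3 = 14/3 = 4.6667
  S[V,V] = ((2.5)·(2.5) + (1.5)·(1.5) + (-4.5)·(-4.5) + (0.5)·(0.5)) / 3 = 29/3 = 9.6667
  S = [[2.6667, 4.6667],
 [4.6667, 9.6667]].

Step 3 — invert S. det(S) = 2.6667·9.6667 - (4.6667)² = 4.
  S^{-1} = (1/det) · [[d, -b], [-b, a]] = [[2.4167, -1.1667],
 [-1.1667, 0.6667]].

Step 4 — quadratic form (x̄ - mu_0)^T · S^{-1} · (x̄ - mu_0):
  S^{-1} · (x̄ - mu_0) = (2, -0.5),
  (x̄ - mu_0)^T · [...] = (3)·(2) + (4.5)·(-0.5) = 3.75.

Step 5 — scale by n: T² = 4 · 3.75 = 15.

T² ≈ 15


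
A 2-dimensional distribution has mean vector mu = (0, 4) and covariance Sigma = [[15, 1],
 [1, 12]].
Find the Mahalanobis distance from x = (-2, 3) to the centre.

Step 1 — centre the observation: (x - mu) = (-2, -1).

Step 2 — invert Sigma. det(Sigma) = 15·12 - (1)² = 179.
  Sigma^{-1} = (1/det) · [[d, -b], [-b, a]] = [[0.067, -0.0056],
 [-0.0056, 0.0838]].

Step 3 — form the quadratic (x - mu)^T · Sigma^{-1} · (x - mu):
  Sigma^{-1} · (x - mu) = (-0.1285, -0.0726).
  (x - mu)^T · [Sigma^{-1} · (x - mu)] = (-2)·(-0.1285) + (-1)·(-0.0726) = 0.3296.

Step 4 — take square root: d = √(0.3296) ≈ 0.5741.

d(x, mu) = √(0.3296) ≈ 0.5741


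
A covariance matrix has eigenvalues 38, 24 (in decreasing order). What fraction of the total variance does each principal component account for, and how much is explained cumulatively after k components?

Step 1 — total variance = trace(Sigma) = Σ λ_i = 38 + 24 = 62.

Step 2 — fraction explained by component i = λ_i / Σ λ:
  PC1: 38/62 = 0.6129
  PC2: 24/62 = 0.3871

Step 3 — cumulative fraction after k components = (λ_1 + ... + λ_k) / Σ λ:
  k = 1: 38/62 = 0.6129
  k = 2: (38 + 24)/62 = 62/62 = 1

Summary (fraction, with percent):

explained: PC1 0.6129 (61.29%), PC2 0.3871 (38.71%);  cumulative: 0.6129, 1


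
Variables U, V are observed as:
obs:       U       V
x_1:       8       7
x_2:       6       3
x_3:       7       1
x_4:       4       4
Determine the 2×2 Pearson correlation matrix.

Step 1 — column means:
  mean(U) = (8 + 6 + 7 + 4) / 4 = 25/4 = 6.25
  mean(V) = (7 + 3 + 1 + 4) / 4 = 15/4 = 3.75

Step 2 — sample variances and covariances s[i,j] = (1/(n-1)) · Σ_k (x_{k,i} - mean_i) · (x_{k,j} - mean_j), with n-1 = 3:
  s[U,U] = ((1.75)·(1.75) + (-0.25)·(-0.25) + (0.75)·(0.75) + (-2.25)·(-2.25)) / 3 = 8.75/3 = 2.9167
  s[U,V] = ((1.75)·(3.25) + (-0.25)·(-0.75) + (0.75)·(-2.75) + (-2.25)·(0.25)) / 3 = 3.25/3 = 1.0833
  s[V,V] = ((3.25)·(3.25) + (-0.75)·(-0.75) + (-2.75)·(-2.75) + (0.25)·(0.25)) / 3 = 18.75/3 = 6.25
  Sample standard deviations s_i = √(s[i,i]):
  s(U) = √(2.9167) = 1.7078
  s(V) = √(6.25) = 2.5

Step 3 — r_{ij} = s_{ij} / (s_i · s_j):
  r[U,U] = 1 (diagonal).
  r[U,V] = 1.0833 / (1.7078 · 2.5) = 1.0833 / 4.2696 = 0.2537
  r[V,V] = 1 (diagonal).

R is symmetric with unit diagonal. Assembling:

R = [[1, 0.2537],
 [0.2537, 1]]


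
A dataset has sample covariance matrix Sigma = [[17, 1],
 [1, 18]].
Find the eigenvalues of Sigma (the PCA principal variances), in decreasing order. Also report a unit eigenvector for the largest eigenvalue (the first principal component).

Step 1 — characteristic polynomial of 2×2 Sigma:
  det(Sigma - λI) = λ² - trace · λ + det = 0.
  trace = 17 + 18 = 35, det = 17·18 - (1)² = 305.
Step 2 — discriminant:
  Δ = trace² - 4·det = 1225 - 1220 = 5.
Step 3 — eigenvalues:
  λ = (trace ± √Δ)/2 = (35 ± 2.2361)/2,
  λ_1 = 18.618,  λ_2 = 16.382.

Step 4 — unit eigenvector for λ_1: solve (Sigma - λ_1 I)v = 0. First row:
  (17 - 18.618)·v_x + (1)·v_y = 0, i.e. (-1.618)·v_x + (1)·v_y = 0,
  so v ∝ (b, λ_1 - a) = (1, 1.618) = u.
  ||u|| = √((1)² + (1.618)²) = √(3.618) ≈ 1.9021,
  v_1 = u/||u|| ≈ (0.5257, 0.8507) (||v_1|| = 1).

λ_1 = 18.618,  λ_2 = 16.382;  v_1 ≈ (0.5257, 0.8507)


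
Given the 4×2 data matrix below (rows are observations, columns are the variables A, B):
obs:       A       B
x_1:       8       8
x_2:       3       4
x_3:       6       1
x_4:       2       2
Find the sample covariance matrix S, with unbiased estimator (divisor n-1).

Step 1 — column means:
  mean(A) = (8 + 3 + 6 + 2) / 4 = 19/4 = 4.75
  mean(B) = (8 + 4 + 1 + 2) / 4 = 15/4 = 3.75

Step 2 — sample covariance S[i,j] = (1/(n-1)) · Σ_k (x_{k,i} - mean_i) · (x_{k,j} - mean_j), with n-1 = 3.
  S[A,A] = ((3.25)·(3.25) + (-1.75)·(-1.75) + (1.25)·(1.25) + (-2.75)·(-2.75)) / 3 = 22.75/3 = 7.5833
  S[A,B] = ((3.25)·(4.25) + (-1.75)·(0.25) + (1.25)·(-2.75) + (-2.75)·(-1.75)) / 3 = 14.75/3 = 4.9167
  S[B,B] = ((4.25)·(4.25) + (0.25)·(0.25) + (-2.75)·(-2.75) + (-1.75)·(-1.75)) / 3 = 28.75/3 = 9.5833

S is symmetric (S[j,i] = S[i,j]). Assembling:

S = [[7.5833, 4.9167],
 [4.9167, 9.5833]]
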